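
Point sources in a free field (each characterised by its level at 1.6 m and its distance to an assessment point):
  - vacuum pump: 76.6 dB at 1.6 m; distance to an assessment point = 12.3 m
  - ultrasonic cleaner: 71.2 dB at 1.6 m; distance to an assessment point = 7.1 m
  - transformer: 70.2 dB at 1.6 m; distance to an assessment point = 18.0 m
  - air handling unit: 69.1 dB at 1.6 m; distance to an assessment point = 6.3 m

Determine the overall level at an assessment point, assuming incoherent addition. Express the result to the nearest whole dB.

Apply inverse-square spreading to bring every level to the receiver, then sum 10^(L/10).
vacuum pump: 76.6 − 20·log₁₀(12.3/1.6) = 76.6 − 17.72 = 58.88 dB.
ultrasonic cleaner: 71.2 − 20·log₁₀(7.1/1.6) = 71.2 − 12.94 = 58.26 dB.
transformer: 70.2 − 20·log₁₀(18.0/1.6) = 70.2 − 21.02 = 49.18 dB.
air handling unit: 69.1 − 20·log₁₀(6.3/1.6) = 69.1 − 11.90 = 57.20 dB.
Σ 10^(L/10) = 2.050e+06 → L_total = 10·log₁₀(2.050e+06) = 63.12 dB.

63 dB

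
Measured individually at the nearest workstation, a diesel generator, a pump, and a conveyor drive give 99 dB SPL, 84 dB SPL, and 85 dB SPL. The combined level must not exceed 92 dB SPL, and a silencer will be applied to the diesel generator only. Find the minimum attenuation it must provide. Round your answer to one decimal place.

Fixed contribution from the other sources: Σ 10^(L/10) = 10^(84/10) + 10^(85/10) = 5.674e+08 (87.54 dB SPL).
To meet 92 dB SPL overall, the treated diesel generator may contribute at most 10^(92/10) − 5.674e+08 = 1.017e+09, i.e. 90.08 dB SPL.
Required insertion loss = 99 − 90.08 = 8.92 dB.

8.9 dB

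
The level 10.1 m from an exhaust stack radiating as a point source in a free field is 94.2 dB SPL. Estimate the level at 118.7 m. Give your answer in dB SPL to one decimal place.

72.8 dB SPL

Spherical spreading from a point source gives a 20·log₁₀(r₂/r₁) drop.
L₂ = 94.2 − 20·log₁₀(118.7/10.1) = 94.2 − 21.403 = 72.80 dB SPL.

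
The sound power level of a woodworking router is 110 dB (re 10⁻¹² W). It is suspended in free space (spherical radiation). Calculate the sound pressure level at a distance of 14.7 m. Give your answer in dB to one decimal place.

Free-field spherical radiation: L_p = L_w − 10·log₁₀(4π·r²), r = 14.7 m.
4π·r² = 2715 m², 10·log₁₀ of that is 34.338 dB.
L_p = 110 − 34.338 = 75.66 dB.

75.7 dB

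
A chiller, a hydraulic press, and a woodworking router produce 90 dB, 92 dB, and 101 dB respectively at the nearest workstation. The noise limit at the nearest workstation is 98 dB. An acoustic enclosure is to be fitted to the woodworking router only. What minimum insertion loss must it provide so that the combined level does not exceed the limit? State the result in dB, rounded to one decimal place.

Everything except the woodworking router sums to 10^(90/10) + 10^(92/10) = 2.585e+09 in linear terms, 94.12 dB.
The limit corresponds to 10^(98/10) = 6.310e+09; subtracting the fixed part leaves 3.725e+09 for the woodworking router, i.e. 95.71 dB.
Required insertion loss = 101 − 95.71 = 5.29 dB.

5.3 dB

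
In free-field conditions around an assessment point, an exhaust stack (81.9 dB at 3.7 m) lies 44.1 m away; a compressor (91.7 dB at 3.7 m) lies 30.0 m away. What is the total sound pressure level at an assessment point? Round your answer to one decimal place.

First find each source's level at the receiver (point-source: −20·log₁₀(r/r_ref)), then combine on an intensity basis.
exhaust stack: 81.9 − 20·log₁₀(44.1/3.7) = 81.9 − 21.52 = 60.38 dB.
compressor: 91.7 − 20·log₁₀(30.0/3.7) = 91.7 − 18.18 = 73.52 dB.
Σ 10^(L/10) = 2.359e+07 → L_total = 10·log₁₀(2.359e+07) = 73.73 dB.

73.7 dB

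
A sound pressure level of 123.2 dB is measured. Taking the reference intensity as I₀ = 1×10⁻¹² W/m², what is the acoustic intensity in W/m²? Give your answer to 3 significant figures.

2.09 W/m²

I/I₀ = 10^(123.2/10) = 2.089e+12, so I = 2.089e+12 × 10⁻¹² W/m².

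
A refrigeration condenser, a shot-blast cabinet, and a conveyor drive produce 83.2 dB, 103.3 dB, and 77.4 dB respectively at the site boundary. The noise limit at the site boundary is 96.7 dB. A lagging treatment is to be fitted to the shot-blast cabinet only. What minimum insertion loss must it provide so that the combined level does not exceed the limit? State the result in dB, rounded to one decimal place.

Everything except the shot-blast cabinet sums to 10^(83.2/10) + 10^(77.4/10) = 2.639e+08 in linear terms, 84.21 dB.
The limit corresponds to 10^(96.7/10) = 4.677e+09; subtracting the fixed part leaves 4.413e+09 for the shot-blast cabinet, i.e. 96.45 dB.
So the shot-blast cabinet must be reduced from 103.3 to 96.45 dB: IL = 6.85 dB.

6.9 dB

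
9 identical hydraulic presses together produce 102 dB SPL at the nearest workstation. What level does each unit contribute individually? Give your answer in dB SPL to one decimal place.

92.5 dB SPL

9 equal contributions raise the level by 10·log₁₀ 9 = 9.542 dB, so each unit alone gives 102 − 9.542.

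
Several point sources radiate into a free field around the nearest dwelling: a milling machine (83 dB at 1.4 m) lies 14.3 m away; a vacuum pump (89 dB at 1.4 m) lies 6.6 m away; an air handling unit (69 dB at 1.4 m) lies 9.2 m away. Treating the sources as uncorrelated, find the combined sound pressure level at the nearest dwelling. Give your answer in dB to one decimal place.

75.8 dB

First find each source's level at the receiver (point-source: −20·log₁₀(r/r_ref)), then combine on an intensity basis.
milling machine: 83 − 20·log₁₀(14.3/1.4) = 83 − 20.18 = 62.82 dB.
vacuum pump: 89 − 20·log₁₀(6.6/1.4) = 89 − 13.47 = 75.53 dB.
air handling unit: 69 − 20·log₁₀(9.2/1.4) = 69 − 16.35 = 52.65 dB.
Σ 10^(L/10) = 3.784e+07 → L_total = 10·log₁₀(3.784e+07) = 75.78 dB.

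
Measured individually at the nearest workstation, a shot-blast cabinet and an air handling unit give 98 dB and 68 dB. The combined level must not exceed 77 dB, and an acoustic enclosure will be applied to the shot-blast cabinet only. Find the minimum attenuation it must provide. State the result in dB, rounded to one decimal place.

Fixed contribution from the other source: Σ 10^(L/10) = 10^(68/10) = 6.310e+06 (68.00 dB).
The limit corresponds to 10^(77/10) = 5.012e+07; subtracting the fixed part leaves 4.381e+07 for the shot-blast cabinet, i.e. 76.42 dB.
So the shot-blast cabinet must be reduced from 98 to 76.42 dB: IL = 21.58 dB.

21.6 dB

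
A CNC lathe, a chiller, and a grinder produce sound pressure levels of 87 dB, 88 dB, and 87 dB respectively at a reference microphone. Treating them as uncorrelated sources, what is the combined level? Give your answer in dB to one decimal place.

For uncorrelated sources the intensities add, so convert each level to linear form, sum, and take 10·log₁₀ of the total.
Σ 10^(L/10) = 10^(87/10) + 10^(88/10) + 10^(87/10) = 1.633e+09.
L_total = 10·log₁₀(1.633e+09) = 92.13 dB.

92.1 dB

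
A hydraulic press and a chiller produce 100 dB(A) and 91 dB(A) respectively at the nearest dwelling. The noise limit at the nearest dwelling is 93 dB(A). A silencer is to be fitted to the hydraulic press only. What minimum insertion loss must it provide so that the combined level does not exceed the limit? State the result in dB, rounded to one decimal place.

11.3 dB

Everything except the hydraulic press sums to 10^(91/10) = 1.259e+09 in linear terms, 91.00 dB(A).
The limit corresponds to 10^(93/10) = 1.995e+09; subtracting the fixed part leaves 7.363e+08 for the hydraulic press, i.e. 88.67 dB(A).
So the hydraulic press must be reduced from 100 to 88.67 dB(A): IL = 11.33 dB.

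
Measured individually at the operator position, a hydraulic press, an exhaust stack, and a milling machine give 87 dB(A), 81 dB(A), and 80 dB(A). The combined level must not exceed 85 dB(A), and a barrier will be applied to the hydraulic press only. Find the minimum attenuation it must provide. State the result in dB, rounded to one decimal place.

Everything except the hydraulic press sums to 10^(81/10) + 10^(80/10) = 2.259e+08 in linear terms, 83.54 dB(A).
To meet 85 dB(A) overall, the treated hydraulic press may contribute at most 10^(85/10) − 2.259e+08 = 9.034e+07, i.e. 79.56 dB(A).
Required insertion loss = 87 − 79.56 = 7.44 dB.

7.4 dB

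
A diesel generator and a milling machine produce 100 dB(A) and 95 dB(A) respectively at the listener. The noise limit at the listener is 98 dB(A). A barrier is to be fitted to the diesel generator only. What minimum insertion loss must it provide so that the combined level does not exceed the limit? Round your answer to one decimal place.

5.0 dB

Everything except the diesel generator sums to 10^(95/10) = 3.162e+09 in linear terms, 95.00 dB(A).
The limit corresponds to 10^(98/10) = 6.310e+09; subtracting the fixed part leaves 3.147e+09 for the diesel generator, i.e. 94.98 dB(A).
Required insertion loss = 100 − 94.98 = 5.02 dB.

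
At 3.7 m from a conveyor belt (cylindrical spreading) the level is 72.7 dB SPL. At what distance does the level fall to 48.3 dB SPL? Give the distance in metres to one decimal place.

1019.1 m

Line-source spreading drops the level by 10·log₁₀(r₂/r₁); inverting, r₂/r₁ = 10^(ΔL/10).
r₂ = 3.7·10^((72.7−48.3)/10) = 3.7·10^(24.4/10) = 1019.06 m.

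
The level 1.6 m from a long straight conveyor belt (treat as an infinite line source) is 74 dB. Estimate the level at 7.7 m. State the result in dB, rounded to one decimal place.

67.2 dB

Cylindrical spreading from a line source gives a 10·log₁₀(r₂/r₁) drop.
L₂ = 74 − 10·log₁₀(7.7/1.6) = 74 − 6.824 = 67.18 dB.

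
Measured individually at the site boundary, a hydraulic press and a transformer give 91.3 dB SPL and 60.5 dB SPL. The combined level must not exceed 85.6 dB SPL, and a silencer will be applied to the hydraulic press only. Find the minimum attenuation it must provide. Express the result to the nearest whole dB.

Everything except the hydraulic press sums to 10^(60.5/10) = 1.122e+06 in linear terms, 60.50 dB SPL.
To meet 85.6 dB SPL overall, the treated hydraulic press may contribute at most 10^(85.6/10) − 1.122e+06 = 3.620e+08, i.e. 85.59 dB SPL.
So the hydraulic press must be reduced from 91.3 to 85.59 dB SPL: IL = 5.71 dB.

6 dB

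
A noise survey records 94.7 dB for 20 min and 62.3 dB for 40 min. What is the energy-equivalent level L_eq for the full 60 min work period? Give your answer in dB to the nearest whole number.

The energy average is taken in the linear domain: L_eq = 10·log₁₀[(Σ tᵢ·10^(Lᵢ/10))/T], T = 60 min.
Σ tᵢ·10^(Lᵢ/10) = 20·10^(94.7/10) + 40·10^(62.3/10) = 5.909e+10.
L_eq = 10·log₁₀(5.909e+10/60) = 89.93 dB.

90 dB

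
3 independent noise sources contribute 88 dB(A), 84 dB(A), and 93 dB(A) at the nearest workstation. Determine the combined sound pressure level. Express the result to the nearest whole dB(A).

Incoherent sources combine by intensity addition: L_total = 10·log₁₀(Σ 10^(L_i/10)).
Σ 10^(L/10) = 10^(88/10) + 10^(84/10) + 10^(93/10) = 2.877e+09.
L_total = 10·log₁₀(2.877e+09) = 94.59 dB(A).

95 dB(A)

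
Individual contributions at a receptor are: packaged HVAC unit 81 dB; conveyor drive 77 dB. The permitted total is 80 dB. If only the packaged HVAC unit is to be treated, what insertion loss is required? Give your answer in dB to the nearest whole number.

Fixed contribution from the other source: Σ 10^(L/10) = 10^(77/10) = 5.012e+07 (77.00 dB).
To meet 80 dB overall, the treated packaged HVAC unit may contribute at most 10^(80/10) − 5.012e+07 = 4.988e+07, i.e. 76.98 dB.
Required insertion loss = 81 − 76.98 = 4.02 dB.

4 dB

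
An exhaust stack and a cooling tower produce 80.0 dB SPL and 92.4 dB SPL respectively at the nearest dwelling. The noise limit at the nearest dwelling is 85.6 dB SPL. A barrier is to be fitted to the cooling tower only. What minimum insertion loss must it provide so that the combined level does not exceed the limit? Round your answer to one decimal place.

Fixed contribution from the other source: Σ 10^(L/10) = 10^(80.0/10) = 1.000e+08 (80.00 dB SPL).
The limit corresponds to 10^(85.6/10) = 3.631e+08; subtracting the fixed part leaves 2.631e+08 for the cooling tower, i.e. 84.20 dB SPL.
So the cooling tower must be reduced from 92.4 to 84.20 dB SPL: IL = 8.20 dB.

8.2 dB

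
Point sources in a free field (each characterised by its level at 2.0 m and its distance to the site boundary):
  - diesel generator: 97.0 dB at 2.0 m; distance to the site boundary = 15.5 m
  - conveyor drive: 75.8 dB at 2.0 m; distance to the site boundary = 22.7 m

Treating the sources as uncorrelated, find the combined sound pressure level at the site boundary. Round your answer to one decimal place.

Apply inverse-square spreading to bring every level to the receiver, then sum 10^(L/10).
diesel generator: 97.0 − 20·log₁₀(15.5/2.0) = 97.0 − 17.79 = 79.21 dB.
conveyor drive: 75.8 − 20·log₁₀(22.7/2.0) = 75.8 − 21.10 = 54.70 dB.
Σ 10^(L/10) = 8.374e+07 → L_total = 10·log₁₀(8.374e+07) = 79.23 dB.

79.2 dB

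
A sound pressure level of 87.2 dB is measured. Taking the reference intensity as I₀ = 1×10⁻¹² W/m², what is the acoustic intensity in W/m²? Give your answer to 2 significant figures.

0.00052 W/m²

I = I₀·10^(L/10) = 10⁻¹² × 10^(87.2/10) = 10^(-3.280).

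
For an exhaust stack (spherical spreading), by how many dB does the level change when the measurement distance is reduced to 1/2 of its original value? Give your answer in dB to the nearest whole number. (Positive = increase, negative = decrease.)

A point source loses 6 dB per doubling of distance; generally ΔL = −20·log₁₀(r₂/r₁).
ΔL = −20·log₁₀(0.5) = +6.02 dB.

+6 dB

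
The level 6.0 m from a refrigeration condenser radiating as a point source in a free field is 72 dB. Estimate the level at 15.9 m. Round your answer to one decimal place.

Spherical spreading from a point source gives a 20·log₁₀(r₂/r₁) drop.
L₂ = 72 − 20·log₁₀(15.9/6.0) = 72 − 8.465 = 63.54 dB.

63.5 dB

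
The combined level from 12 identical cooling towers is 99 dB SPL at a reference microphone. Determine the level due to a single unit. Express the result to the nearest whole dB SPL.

88 dB SPL

Dividing the total intensity by 12 lowers the level by 10·log₁₀ 12 = 10.792 dB: L₁ = 99 − 10.792.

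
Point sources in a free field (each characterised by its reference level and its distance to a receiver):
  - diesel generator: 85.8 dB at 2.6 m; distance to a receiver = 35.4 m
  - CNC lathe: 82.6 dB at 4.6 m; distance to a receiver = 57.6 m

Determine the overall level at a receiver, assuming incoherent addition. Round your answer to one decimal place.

Propagate each source to the receiver with L = L_ref − 20·log₁₀(r/r_ref), then add intensities.
diesel generator: 85.8 − 20·log₁₀(35.4/2.6) = 85.8 − 22.68 = 63.12 dB.
CNC lathe: 82.6 − 20·log₁₀(57.6/4.6) = 82.6 − 21.95 = 60.65 dB.
Σ 10^(L/10) = 3.211e+06 → L_total = 10·log₁₀(3.211e+06) = 65.07 dB.

65.1 dB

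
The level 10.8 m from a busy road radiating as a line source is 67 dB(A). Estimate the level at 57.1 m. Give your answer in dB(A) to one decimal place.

For a line source, L₂ = L₁ − 10·log₁₀(r₂/r₁).
L₂ = 67 − 10·log₁₀(57.1/10.8) = 67 − 7.232 = 59.77 dB(A).

59.8 dB(A)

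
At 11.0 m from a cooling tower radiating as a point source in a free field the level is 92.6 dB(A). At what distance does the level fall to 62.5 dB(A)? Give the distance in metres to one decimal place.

351.9 m

For a point source L₁ − L₂ = 20·log₁₀(r₂/r₁), so r₂ = r₁·10^((L₁−L₂)/20).
r₂ = 11.0·10^((92.6−62.5)/20) = 11.0·10^(30.1/20) = 351.88 m.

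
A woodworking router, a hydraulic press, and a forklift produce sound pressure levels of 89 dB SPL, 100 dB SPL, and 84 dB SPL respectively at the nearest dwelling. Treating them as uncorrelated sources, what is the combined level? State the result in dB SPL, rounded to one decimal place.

Incoherent sources combine by intensity addition: L_total = 10·log₁₀(Σ 10^(L_i/10)).
Σ 10^(L/10) = 10^(89/10) + 10^(100/10) + 10^(84/10) = 1.105e+10.
L_total = 10·log₁₀(1.105e+10) = 100.43 dB SPL.

100.4 dB SPL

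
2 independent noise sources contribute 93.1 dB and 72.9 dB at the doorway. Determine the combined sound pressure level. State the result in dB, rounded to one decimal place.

93.1 dB

For uncorrelated sources the intensities add, so convert each level to linear form, sum, and take 10·log₁₀ of the total.
Σ 10^(L/10) = 10^(93.1/10) + 10^(72.9/10) = 2.061e+09.
L_total = 10·log₁₀(2.061e+09) = 93.14 dB.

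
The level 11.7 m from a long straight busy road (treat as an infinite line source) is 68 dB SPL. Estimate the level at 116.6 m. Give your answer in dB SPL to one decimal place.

58.0 dB SPL

Cylindrical spreading from a line source gives a 10·log₁₀(r₂/r₁) drop.
L₂ = 68 − 10·log₁₀(116.6/11.7) = 68 − 9.985 = 58.01 dB SPL.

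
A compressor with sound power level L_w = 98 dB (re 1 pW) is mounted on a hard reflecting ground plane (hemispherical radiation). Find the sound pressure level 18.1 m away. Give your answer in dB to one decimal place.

64.9 dB

The power spreads over a hemisphere of area 2π·r², so L_p = L_w − 10·log₁₀(2π·r²).
2π·r² = 2058 m², 10·log₁₀ of that is 33.135 dB.
L_p = 98 − 33.135 = 64.86 dB.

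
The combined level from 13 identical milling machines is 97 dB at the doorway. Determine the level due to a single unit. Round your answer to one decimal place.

85.9 dB

Dividing the total intensity by 13 lowers the level by 10·log₁₀ 13 = 11.139 dB: L₁ = 97 − 11.139.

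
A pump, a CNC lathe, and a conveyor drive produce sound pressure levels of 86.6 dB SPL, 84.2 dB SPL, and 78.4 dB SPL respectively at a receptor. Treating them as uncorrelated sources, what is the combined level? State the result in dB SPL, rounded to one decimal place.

Incoherent sources combine by intensity addition: L_total = 10·log₁₀(Σ 10^(L_i/10)).
Σ 10^(L/10) = 10^(86.6/10) + 10^(84.2/10) + 10^(78.4/10) = 7.893e+08.
L_total = 10·log₁₀(7.893e+08) = 88.97 dB SPL.

89.0 dB SPL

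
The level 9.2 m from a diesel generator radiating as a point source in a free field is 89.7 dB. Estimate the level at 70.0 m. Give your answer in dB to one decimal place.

72.1 dB

For a point source, L₂ = L₁ − 20·log₁₀(r₂/r₁).
L₂ = 89.7 − 20·log₁₀(70.0/9.2) = 89.7 − 17.626 = 72.07 dB.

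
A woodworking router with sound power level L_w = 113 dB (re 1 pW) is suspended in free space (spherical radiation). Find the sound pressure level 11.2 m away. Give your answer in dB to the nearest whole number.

L_p = L_w − 10·log₁₀(4π·r²) with r = 11.2 m.
4π·r² = 1576 m², 10·log₁₀ of that is 31.976 dB.
L_p = 113 − 31.976 = 81.02 dB.

81 dB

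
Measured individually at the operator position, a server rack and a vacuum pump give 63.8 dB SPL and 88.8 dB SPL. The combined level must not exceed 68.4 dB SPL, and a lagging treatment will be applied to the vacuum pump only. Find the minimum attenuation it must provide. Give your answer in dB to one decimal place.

22.2 dB

Everything except the vacuum pump sums to 10^(63.8/10) = 2.399e+06 in linear terms, 63.80 dB SPL.
To meet 68.4 dB SPL overall, the treated vacuum pump may contribute at most 10^(68.4/10) − 2.399e+06 = 4.519e+06, i.e. 66.55 dB SPL.
Required insertion loss = 88.8 − 66.55 = 22.25 dB.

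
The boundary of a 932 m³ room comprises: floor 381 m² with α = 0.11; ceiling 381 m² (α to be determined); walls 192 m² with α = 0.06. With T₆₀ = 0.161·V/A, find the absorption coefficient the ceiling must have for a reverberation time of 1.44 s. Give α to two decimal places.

0.13

A = 0.161·V/T₆₀ = 0.161·932/1.44 = 104.20 m² sabins.
Absorption from the other surfaces = 381·0.11 + 192·0.06 = 53.43 m², so the ceiling must supply 50.77 m² over 381 m².
α = 50.77/381 = 0.133.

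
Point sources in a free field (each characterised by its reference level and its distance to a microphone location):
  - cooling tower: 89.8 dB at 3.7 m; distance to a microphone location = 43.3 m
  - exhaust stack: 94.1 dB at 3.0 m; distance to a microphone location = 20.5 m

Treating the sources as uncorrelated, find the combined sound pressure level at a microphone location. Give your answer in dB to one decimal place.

First find each source's level at the receiver (point-source: −20·log₁₀(r/r_ref)), then combine on an intensity basis.
cooling tower: 89.8 − 20·log₁₀(43.3/3.7) = 89.8 − 21.37 = 68.43 dB.
exhaust stack: 94.1 − 20·log₁₀(20.5/3.0) = 94.1 − 16.69 = 77.41 dB.
Σ 10^(L/10) = 6.202e+07 → L_total = 10·log₁₀(6.202e+07) = 77.93 dB.

77.9 dB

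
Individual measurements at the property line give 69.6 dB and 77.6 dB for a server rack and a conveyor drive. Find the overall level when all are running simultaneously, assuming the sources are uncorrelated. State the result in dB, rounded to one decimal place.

78.2 dB

For uncorrelated sources the intensities add, so convert each level to linear form, sum, and take 10·log₁₀ of the total.
Σ 10^(L/10) = 10^(69.6/10) + 10^(77.6/10) = 6.666e+07.
L_total = 10·log₁₀(6.666e+07) = 78.24 dB.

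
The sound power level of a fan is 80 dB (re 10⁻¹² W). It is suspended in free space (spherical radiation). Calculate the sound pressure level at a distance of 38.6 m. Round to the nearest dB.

L_p = L_w − 10·log₁₀(4π·r²) with r = 38.6 m.
4π·r² = 1.872e+04 m², 10·log₁₀ of that is 42.724 dB.
L_p = 80 − 42.724 = 37.28 dB.

37 dB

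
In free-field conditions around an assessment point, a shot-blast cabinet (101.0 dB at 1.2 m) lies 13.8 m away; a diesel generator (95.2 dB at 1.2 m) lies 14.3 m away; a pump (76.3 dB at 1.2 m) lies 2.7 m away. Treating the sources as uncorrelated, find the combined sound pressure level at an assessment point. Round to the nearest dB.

81 dB

Apply inverse-square spreading to bring every level to the receiver, then sum 10^(L/10).
shot-blast cabinet: 101.0 − 20·log₁₀(13.8/1.2) = 101.0 − 21.21 = 79.79 dB.
diesel generator: 95.2 − 20·log₁₀(14.3/1.2) = 95.2 − 21.52 = 73.68 dB.
pump: 76.3 − 20·log₁₀(2.7/1.2) = 76.3 − 7.04 = 69.26 dB.
Σ 10^(L/10) = 1.269e+08 → L_total = 10·log₁₀(1.269e+08) = 81.04 dB.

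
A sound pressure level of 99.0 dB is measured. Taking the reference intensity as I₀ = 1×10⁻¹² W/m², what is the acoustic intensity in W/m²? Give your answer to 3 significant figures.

I/I₀ = 10^(99.0/10) = 7.943e+09, so I = 7.943e+09 × 10⁻¹² W/m².

0.00794 W/m²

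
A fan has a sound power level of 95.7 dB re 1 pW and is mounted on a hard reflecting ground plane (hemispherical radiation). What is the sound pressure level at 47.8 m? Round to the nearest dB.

54 dB

The power spreads over a hemisphere of area 2π·r², so L_p = L_w − 10·log₁₀(2π·r²).
2π·r² = 1.436e+04 m², 10·log₁₀ of that is 41.570 dB.
L_p = 95.7 − 41.570 = 54.13 dB.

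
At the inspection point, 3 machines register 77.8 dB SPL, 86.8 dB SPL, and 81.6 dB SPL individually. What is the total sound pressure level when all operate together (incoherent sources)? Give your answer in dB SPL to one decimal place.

For uncorrelated sources the intensities add, so convert each level to linear form, sum, and take 10·log₁₀ of the total.
Σ 10^(L/10) = 10^(77.8/10) + 10^(86.8/10) + 10^(81.6/10) = 6.834e+08.
L_total = 10·log₁₀(6.834e+08) = 88.35 dB SPL.

88.3 dB SPL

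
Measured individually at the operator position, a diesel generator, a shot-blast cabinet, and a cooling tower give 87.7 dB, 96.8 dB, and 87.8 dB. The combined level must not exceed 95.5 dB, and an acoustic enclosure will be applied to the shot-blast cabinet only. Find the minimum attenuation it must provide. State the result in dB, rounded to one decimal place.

The untreated sources together contribute 10^(87.7/10) + 10^(87.8/10) = 1.191e+09, i.e. 90.76 dB.
The limit corresponds to 10^(95.5/10) = 3.548e+09; subtracting the fixed part leaves 2.357e+09 for the shot-blast cabinet, i.e. 93.72 dB.
So the shot-blast cabinet must be reduced from 96.8 to 93.72 dB: IL = 3.08 dB.

3.1 dB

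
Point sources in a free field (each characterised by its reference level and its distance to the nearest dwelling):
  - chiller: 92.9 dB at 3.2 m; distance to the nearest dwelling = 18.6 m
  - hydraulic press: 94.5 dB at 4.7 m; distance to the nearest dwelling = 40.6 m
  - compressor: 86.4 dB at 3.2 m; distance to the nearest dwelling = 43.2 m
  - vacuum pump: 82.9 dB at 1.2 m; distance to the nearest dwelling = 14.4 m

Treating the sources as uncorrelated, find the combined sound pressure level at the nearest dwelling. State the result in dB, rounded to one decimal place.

First find each source's level at the receiver (point-source: −20·log₁₀(r/r_ref)), then combine on an intensity basis.
chiller: 92.9 − 20·log₁₀(18.6/3.2) = 92.9 − 15.29 = 77.61 dB.
hydraulic press: 94.5 − 20·log₁₀(40.6/4.7) = 94.5 − 18.73 = 75.77 dB.
compressor: 86.4 − 20·log₁₀(43.2/3.2) = 86.4 − 22.61 = 63.79 dB.
vacuum pump: 82.9 − 20·log₁₀(14.4/1.2) = 82.9 − 21.58 = 61.32 dB.
Σ 10^(L/10) = 9.923e+07 → L_total = 10·log₁₀(9.923e+07) = 79.97 dB.

80.0 dB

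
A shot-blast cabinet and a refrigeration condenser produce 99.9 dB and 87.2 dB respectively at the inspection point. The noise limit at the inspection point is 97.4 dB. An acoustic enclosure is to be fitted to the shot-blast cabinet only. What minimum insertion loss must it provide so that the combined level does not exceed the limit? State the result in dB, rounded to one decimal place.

2.9 dB

Everything except the shot-blast cabinet sums to 10^(87.2/10) = 5.248e+08 in linear terms, 87.20 dB.
The limit corresponds to 10^(97.4/10) = 5.495e+09; subtracting the fixed part leaves 4.971e+09 for the shot-blast cabinet, i.e. 96.96 dB.
Required insertion loss = 99.9 − 96.96 = 2.94 dB.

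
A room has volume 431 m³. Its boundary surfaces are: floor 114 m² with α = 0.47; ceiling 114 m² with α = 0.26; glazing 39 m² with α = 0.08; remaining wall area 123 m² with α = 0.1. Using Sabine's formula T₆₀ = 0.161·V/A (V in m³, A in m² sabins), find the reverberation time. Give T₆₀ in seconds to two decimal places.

0.70 s

Summing Sᵢαᵢ: 114·0.47 + 114·0.26 + 39·0.08 + 123·0.1 = 98.64 m².
T₆₀ = 0.161·V/A = 0.161·431/98.64 = 0.703 s.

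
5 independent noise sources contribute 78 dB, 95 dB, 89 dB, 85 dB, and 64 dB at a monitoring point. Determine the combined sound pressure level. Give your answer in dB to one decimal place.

For uncorrelated sources the intensities add, so convert each level to linear form, sum, and take 10·log₁₀ of the total.
Σ 10^(L/10) = 10^(78/10) + 10^(95/10) + 10^(89/10) + 10^(85/10) + 10^(64/10) = 4.338e+09.
L_total = 10·log₁₀(4.338e+09) = 96.37 dB.

96.4 dB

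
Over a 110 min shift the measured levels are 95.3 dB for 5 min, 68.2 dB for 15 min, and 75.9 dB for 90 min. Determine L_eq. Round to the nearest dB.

L_eq = 10·log₁₀[(1/T)·Σ tᵢ·10^(Lᵢ/10)] with T = 110 min.
Σ tᵢ·10^(Lᵢ/10) = 5·10^(95.3/10) + 15·10^(68.2/10) + 90·10^(75.9/10) = 2.054e+10.
L_eq = 10·log₁₀(2.054e+10/110) = 82.71 dB.

83 dB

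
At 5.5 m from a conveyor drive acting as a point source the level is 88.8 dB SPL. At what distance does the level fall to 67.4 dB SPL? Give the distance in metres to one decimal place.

64.6 m

The 21.4 dB drop corresponds to a distance ratio of 10^(21.4/20) for a point source.
r₂ = 5.5·10^((88.8−67.4)/20) = 5.5·10^(21.4/20) = 64.62 m.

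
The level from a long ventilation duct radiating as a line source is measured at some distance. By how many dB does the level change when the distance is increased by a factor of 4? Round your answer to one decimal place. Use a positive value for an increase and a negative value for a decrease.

-6.0 dB

A line source loses 3 dB per doubling of distance; generally ΔL = −10·log₁₀(r₂/r₁).
ΔL = −10·log₁₀(4) = -6.02 dB.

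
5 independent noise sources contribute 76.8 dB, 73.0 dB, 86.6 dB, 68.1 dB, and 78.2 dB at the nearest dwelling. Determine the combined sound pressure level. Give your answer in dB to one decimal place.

Incoherent sources combine by intensity addition: L_total = 10·log₁₀(Σ 10^(L_i/10)).
Σ 10^(L/10) = 10^(76.8/10) + 10^(73.0/10) + 10^(86.6/10) + 10^(68.1/10) + 10^(78.2/10) = 5.974e+08.
L_total = 10·log₁₀(5.974e+08) = 87.76 dB.

87.8 dB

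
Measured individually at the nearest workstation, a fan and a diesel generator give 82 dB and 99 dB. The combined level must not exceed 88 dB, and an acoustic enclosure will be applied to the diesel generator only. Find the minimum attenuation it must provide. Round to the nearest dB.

Everything except the diesel generator sums to 10^(82/10) = 1.585e+08 in linear terms, 82.00 dB.
The limit corresponds to 10^(88/10) = 6.310e+08; subtracting the fixed part leaves 4.725e+08 for the diesel generator, i.e. 86.74 dB.
So the diesel generator must be reduced from 99 to 86.74 dB: IL = 12.26 dB.

12 dB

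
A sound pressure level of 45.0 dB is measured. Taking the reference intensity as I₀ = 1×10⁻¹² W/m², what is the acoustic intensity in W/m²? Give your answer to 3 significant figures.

3.16e-08 W/m²

L = 10·log₁₀(I/I₀) ⇒ I = I₀·10^(L/10) = 10⁻¹² × 10^4.50.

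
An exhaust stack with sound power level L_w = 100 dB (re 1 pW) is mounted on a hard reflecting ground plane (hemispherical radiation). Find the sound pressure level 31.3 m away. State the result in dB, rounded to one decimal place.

The power spreads over a hemisphere of area 2π·r², so L_p = L_w − 10·log₁₀(2π·r²).
2π·r² = 6156 m², 10·log₁₀ of that is 37.893 dB.
L_p = 100 − 37.893 = 62.11 dB.

62.1 dB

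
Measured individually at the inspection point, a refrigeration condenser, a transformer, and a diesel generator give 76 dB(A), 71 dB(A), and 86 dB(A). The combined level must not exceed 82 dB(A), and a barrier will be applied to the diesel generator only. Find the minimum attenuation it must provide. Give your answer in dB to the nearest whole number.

Everything except the diesel generator sums to 10^(76/10) + 10^(71/10) = 5.240e+07 in linear terms, 77.19 dB(A).
The limit corresponds to 10^(82/10) = 1.585e+08; subtracting the fixed part leaves 1.061e+08 for the diesel generator, i.e. 80.26 dB(A).
Required insertion loss = 86 − 80.26 = 5.74 dB.

6 dB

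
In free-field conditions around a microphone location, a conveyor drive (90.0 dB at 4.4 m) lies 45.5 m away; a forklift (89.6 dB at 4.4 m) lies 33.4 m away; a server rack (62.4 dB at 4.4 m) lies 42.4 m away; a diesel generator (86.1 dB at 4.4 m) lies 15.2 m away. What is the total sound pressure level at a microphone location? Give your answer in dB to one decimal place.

First find each source's level at the receiver (point-source: −20·log₁₀(r/r_ref)), then combine on an intensity basis.
conveyor drive: 90.0 − 20·log₁₀(45.5/4.4) = 90.0 − 20.29 = 69.71 dB.
forklift: 89.6 − 20·log₁₀(33.4/4.4) = 89.6 − 17.61 = 71.99 dB.
server rack: 62.4 − 20·log₁₀(42.4/4.4) = 62.4 − 19.68 = 42.72 dB.
diesel generator: 86.1 − 20·log₁₀(15.2/4.4) = 86.1 − 10.77 = 75.33 dB.
Σ 10^(L/10) = 5.933e+07 → L_total = 10·log₁₀(5.933e+07) = 77.73 dB.

77.7 dB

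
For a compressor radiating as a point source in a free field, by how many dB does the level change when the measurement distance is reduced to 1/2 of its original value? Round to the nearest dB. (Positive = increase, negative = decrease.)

Point-source spreading: ΔL = −20·log₁₀(r₂/r₁).
ΔL = −20·log₁₀(0.5) = +6.02 dB.

+6 dB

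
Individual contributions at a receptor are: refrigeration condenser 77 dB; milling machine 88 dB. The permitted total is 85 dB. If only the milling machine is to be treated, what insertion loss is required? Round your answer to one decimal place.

3.7 dB

The untreated sources together contribute 10^(77/10) = 5.012e+07, i.e. 77.00 dB.
The limit corresponds to 10^(85/10) = 3.162e+08; subtracting the fixed part leaves 2.661e+08 for the milling machine, i.e. 84.25 dB.
So the milling machine must be reduced from 88 to 84.25 dB: IL = 3.75 dB.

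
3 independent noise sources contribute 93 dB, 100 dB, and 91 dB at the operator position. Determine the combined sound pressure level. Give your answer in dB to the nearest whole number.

Incoherent sources combine by intensity addition: L_total = 10·log₁₀(Σ 10^(L_i/10)).
Σ 10^(L/10) = 10^(93/10) + 10^(100/10) + 10^(91/10) = 1.325e+10.
L_total = 10·log₁₀(1.325e+10) = 101.22 dB.

101 dB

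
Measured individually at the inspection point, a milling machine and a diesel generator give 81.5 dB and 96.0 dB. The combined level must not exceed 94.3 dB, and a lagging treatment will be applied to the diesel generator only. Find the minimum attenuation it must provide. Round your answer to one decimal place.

Everything except the diesel generator sums to 10^(81.5/10) = 1.413e+08 in linear terms, 81.50 dB.
The limit corresponds to 10^(94.3/10) = 2.692e+09; subtracting the fixed part leaves 2.550e+09 for the diesel generator, i.e. 94.07 dB.
So the diesel generator must be reduced from 96.0 to 94.07 dB: IL = 1.93 dB.

1.9 dB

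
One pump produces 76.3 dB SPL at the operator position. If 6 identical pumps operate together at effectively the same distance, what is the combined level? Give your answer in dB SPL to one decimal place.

With 6 equal, uncorrelated contributions the intensity is 6× that of one unit, giving a rise of 10·log₁₀ 6.
L_total = 76.3 + 10·log₁₀(6) = 76.3 + 7.782 = 84.08 dB SPL.

84.1 dB SPL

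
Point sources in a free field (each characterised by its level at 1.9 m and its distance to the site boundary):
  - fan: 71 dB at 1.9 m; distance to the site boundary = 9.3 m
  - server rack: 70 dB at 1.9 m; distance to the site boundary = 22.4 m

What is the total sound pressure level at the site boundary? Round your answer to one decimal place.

Propagate each source to the receiver with L = L_ref − 20·log₁₀(r/r_ref), then add intensities.
fan: 71 − 20·log₁₀(9.3/1.9) = 71 − 13.79 = 57.21 dB.
server rack: 70 − 20·log₁₀(22.4/1.9) = 70 − 21.43 = 48.57 dB.
Σ 10^(L/10) = 5.974e+05 → L_total = 10·log₁₀(5.974e+05) = 57.76 dB.

57.8 dB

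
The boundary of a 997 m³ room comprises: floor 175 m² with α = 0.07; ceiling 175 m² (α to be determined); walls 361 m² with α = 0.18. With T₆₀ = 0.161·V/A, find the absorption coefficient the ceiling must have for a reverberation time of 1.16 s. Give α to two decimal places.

0.35

A = 0.161·V/T₆₀ = 0.161·997/1.16 = 138.38 m² sabins.
Absorption from the other surfaces = 175·0.07 + 361·0.18 = 77.23 m², so the ceiling must supply 61.15 m² over 175 m².
α = 61.15/175 = 0.349.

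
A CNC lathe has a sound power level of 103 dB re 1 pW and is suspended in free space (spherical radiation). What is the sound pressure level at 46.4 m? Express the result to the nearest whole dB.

The power spreads over a sphere of area 4π·r², so L_p = L_w − 10·log₁₀(4π·r²).
4π·r² = 2.705e+04 m², 10·log₁₀ of that is 44.322 dB.
L_p = 103 − 44.322 = 58.68 dB.

59 dB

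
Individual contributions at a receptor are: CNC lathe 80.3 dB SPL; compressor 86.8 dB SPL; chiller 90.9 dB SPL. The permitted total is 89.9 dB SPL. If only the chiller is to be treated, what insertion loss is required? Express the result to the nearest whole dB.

Everything except the chiller sums to 10^(80.3/10) + 10^(86.8/10) = 5.858e+08 in linear terms, 87.68 dB SPL.
To meet 89.9 dB SPL overall, the treated chiller may contribute at most 10^(89.9/10) − 5.858e+08 = 3.915e+08, i.e. 85.93 dB SPL.
Required insertion loss = 90.9 − 85.93 = 4.97 dB.

5 dB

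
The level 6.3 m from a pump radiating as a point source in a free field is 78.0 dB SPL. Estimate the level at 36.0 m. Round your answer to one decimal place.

62.9 dB SPL

For a point source, L₂ = L₁ − 20·log₁₀(r₂/r₁).
L₂ = 78.0 − 20·log₁₀(36.0/6.3) = 78.0 − 15.139 = 62.86 dB SPL.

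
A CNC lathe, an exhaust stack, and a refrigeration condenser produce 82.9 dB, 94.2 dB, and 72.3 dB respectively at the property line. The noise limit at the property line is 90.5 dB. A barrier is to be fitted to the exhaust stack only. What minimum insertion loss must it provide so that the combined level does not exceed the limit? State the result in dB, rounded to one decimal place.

4.6 dB

Everything except the exhaust stack sums to 10^(82.9/10) + 10^(72.3/10) = 2.120e+08 in linear terms, 83.26 dB.
The limit corresponds to 10^(90.5/10) = 1.122e+09; subtracting the fixed part leaves 9.101e+08 for the exhaust stack, i.e. 89.59 dB.
Required insertion loss = 94.2 − 89.59 = 4.61 dB.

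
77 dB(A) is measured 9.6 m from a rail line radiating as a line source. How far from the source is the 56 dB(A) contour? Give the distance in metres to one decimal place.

For a line source L₁ − L₂ = 10·log₁₀(r₂/r₁), so r₂ = r₁·10^((L₁−L₂)/10).
r₂ = 9.6·10^((77−56)/10) = 9.6·10^(21.0/10) = 1208.57 m.

1208.6 m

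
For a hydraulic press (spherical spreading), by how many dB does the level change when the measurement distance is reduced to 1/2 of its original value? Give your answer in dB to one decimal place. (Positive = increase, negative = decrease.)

+6.0 dB

A point source loses 6 dB per doubling of distance; generally ΔL = −20·log₁₀(r₂/r₁).
ΔL = −20·log₁₀(0.5) = +6.02 dB.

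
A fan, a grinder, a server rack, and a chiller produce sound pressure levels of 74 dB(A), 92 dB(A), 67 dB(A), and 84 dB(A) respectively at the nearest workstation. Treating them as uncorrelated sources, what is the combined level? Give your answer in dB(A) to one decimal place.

92.7 dB(A)

For uncorrelated sources the intensities add, so convert each level to linear form, sum, and take 10·log₁₀ of the total.
Σ 10^(L/10) = 10^(74/10) + 10^(92/10) + 10^(67/10) + 10^(84/10) = 1.866e+09.
L_total = 10·log₁₀(1.866e+09) = 92.71 dB(A).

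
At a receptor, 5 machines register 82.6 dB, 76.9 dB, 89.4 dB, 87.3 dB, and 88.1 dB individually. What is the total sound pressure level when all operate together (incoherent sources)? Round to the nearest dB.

94 dB

For uncorrelated sources the intensities add, so convert each level to linear form, sum, and take 10·log₁₀ of the total.
Σ 10^(L/10) = 10^(82.6/10) + 10^(76.9/10) + 10^(89.4/10) + 10^(87.3/10) + 10^(88.1/10) = 2.285e+09.
L_total = 10·log₁₀(2.285e+09) = 93.59 dB.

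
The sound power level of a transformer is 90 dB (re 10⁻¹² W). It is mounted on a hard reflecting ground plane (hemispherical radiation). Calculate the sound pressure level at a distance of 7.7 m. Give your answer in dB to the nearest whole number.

L_p = L_w − 10·log₁₀(2π·r²) with r = 7.7 m.
2π·r² = 372.5 m², 10·log₁₀ of that is 25.712 dB.
L_p = 90 − 25.712 = 64.29 dB.

64 dB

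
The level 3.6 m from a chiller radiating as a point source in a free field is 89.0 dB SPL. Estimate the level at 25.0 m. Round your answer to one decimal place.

72.2 dB SPL

For a point source, L₂ = L₁ − 20·log₁₀(r₂/r₁).
L₂ = 89.0 − 20·log₁₀(25.0/3.6) = 89.0 − 16.833 = 72.17 dB SPL.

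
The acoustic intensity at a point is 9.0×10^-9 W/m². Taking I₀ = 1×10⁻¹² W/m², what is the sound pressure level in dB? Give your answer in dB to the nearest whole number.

40 dB

Dividing by I₀ shifts the exponent by 12: I/I₀ = 9.0×10^3.
L = 10·(0.9542 + 3) = 39.54 dB.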